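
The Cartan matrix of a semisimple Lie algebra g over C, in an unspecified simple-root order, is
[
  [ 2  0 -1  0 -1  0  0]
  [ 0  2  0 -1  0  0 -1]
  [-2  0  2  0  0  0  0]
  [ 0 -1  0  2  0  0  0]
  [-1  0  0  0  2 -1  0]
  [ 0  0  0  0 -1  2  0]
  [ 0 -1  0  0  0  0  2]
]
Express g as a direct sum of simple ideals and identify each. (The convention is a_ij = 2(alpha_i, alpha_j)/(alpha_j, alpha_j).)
A3 ⊕ C4

The diagram associated to this matrix has two connected components: the simple roots {alpha_2, alpha_4, alpha_7} form a chain of 3 nodes with single edges (A_3), and {alpha_1, alpha_3, alpha_5, alpha_6} form a chain of 4 nodes with a double edge at one end; the terminal node there is the unique long simple root (C_4). A semisimple Lie algebra decomposes uniquely as the direct sum of simple ideals, one per connected component of its Dynkin diagram, so g ≅ A_3 ⊕ C_4 (dimension 15 + 36 = 51).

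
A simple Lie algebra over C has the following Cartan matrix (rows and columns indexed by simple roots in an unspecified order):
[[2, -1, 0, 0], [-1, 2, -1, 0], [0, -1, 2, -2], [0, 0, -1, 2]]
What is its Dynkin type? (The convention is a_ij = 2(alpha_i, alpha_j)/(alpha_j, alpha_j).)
B_4

The matrix has rank 4 with 2's on the diagonal. Reading the off-diagonal entries as Dynkin edges (a single edge where a_ij = a_ji = -1; a double or triple edge where a_ij * a_ji = 2 or 3), the diagram is a chain of 4 nodes with a double edge at one end; the terminal node there is the unique short simple root (B_4). One simple-root ordering that puts it in standard form is (alpha_1, alpha_2, alpha_3, alpha_4). So the algebra is type B_4, i.e. so(9).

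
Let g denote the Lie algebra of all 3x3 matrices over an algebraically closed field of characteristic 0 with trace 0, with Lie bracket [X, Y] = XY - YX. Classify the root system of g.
A2

This is sl(3), which has dimension 3^2 - 1 = 8 and rank 3 - 1 = 2 (a Cartan subalgebra is the diagonal traceless matrices). In the classification of classical Lie algebras, the special linear algebra sl(n+1) has type A_n; here n = 2, so the Dynkin diagram is a chain of 2 nodes with single edges (A_2). Hence the type is A_2.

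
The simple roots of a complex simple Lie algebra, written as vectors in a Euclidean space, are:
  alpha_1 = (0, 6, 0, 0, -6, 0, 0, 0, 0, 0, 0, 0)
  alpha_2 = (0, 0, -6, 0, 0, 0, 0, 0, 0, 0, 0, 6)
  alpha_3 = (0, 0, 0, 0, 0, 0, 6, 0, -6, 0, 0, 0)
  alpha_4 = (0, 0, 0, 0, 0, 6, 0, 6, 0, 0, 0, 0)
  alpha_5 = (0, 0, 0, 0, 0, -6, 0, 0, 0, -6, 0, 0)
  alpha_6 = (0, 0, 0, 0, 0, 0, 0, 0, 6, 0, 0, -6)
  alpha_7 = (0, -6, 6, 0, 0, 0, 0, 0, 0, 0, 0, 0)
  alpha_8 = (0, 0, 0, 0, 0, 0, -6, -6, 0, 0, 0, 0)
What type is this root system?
Compute the Cartan integers a_ij = 2(alpha_i, alpha_j)/(alpha_j, alpha_j); the resulting 8x8 Cartan matrix is
[[2, 0, 0, 0, 0, 0, -1, 0], [0, 2, 0, 0, 0, -1, -1, 0], [0, 0, 2, 0, 0, -1, 0, -1], [0, 0, 0, 2, -1, 0, 0, -1], [0, 0, 0, -1, 2, 0, 0, 0], [0, -1, -1, 0, 0, 2, 0, 0], [-1, -1, 0, 0, 0, 0, 2, 0], [0, 0, -1, -1, 0, 0, 0, 2]].
All simple roots have the same length, so the diagram is simply laced. The associated Dynkin diagram is a chain of 8 nodes with single edges (A_8), so the type is A_8 (the algebra sl(9)).

type A_8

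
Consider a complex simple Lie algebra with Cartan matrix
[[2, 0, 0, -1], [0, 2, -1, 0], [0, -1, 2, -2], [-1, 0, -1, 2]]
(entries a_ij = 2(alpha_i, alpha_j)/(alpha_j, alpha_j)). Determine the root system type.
The matrix has rank 4 with 2's on the diagonal. Reading the off-diagonal entries as Dynkin edges (a single edge where a_ij = a_ji = -1; a double or triple edge where a_ij * a_ji = 2 or 3), the diagram is a chain of 4 nodes with a double edge between the middle two (F_4). One simple-root ordering that puts it in standard form is (alpha_2, alpha_3, alpha_4, alpha_1). So the algebra is type F_4.

type F_4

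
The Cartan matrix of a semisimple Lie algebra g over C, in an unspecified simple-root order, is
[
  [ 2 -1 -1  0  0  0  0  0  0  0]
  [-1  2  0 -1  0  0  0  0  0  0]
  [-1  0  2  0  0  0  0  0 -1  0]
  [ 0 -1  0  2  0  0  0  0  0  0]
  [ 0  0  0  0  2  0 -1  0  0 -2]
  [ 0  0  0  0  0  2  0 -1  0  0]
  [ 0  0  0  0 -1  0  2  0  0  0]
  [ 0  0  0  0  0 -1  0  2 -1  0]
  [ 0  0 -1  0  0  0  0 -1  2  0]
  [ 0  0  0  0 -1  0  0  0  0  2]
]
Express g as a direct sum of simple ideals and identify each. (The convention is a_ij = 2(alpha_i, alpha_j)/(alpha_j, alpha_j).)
The diagram associated to this matrix has two connected components: the simple roots {alpha_1, alpha_2, alpha_3, alpha_4, alpha_6, alpha_8, alpha_9} form a chain of 7 nodes with single edges (A_7), and {alpha_5, alpha_7, alpha_10} form a chain of 3 nodes with a double edge at one end; the terminal node there is the unique short simple root (B_3). A semisimple Lie algebra decomposes uniquely as the direct sum of simple ideals, one per connected component of its Dynkin diagram, so g ≅ A_7 ⊕ B_3 (dimension 63 + 21 = 84).

type A_7 ⊕ type B_3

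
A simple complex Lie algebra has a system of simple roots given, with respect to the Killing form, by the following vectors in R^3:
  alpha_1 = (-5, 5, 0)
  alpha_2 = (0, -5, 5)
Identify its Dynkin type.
Compute the Cartan integers a_ij = 2(alpha_i, alpha_j)/(alpha_j, alpha_j); the resulting 2x2 Cartan matrix is
[[2, -1], [-1, 2]].
All simple roots have the same length, so the diagram is simply laced. The associated Dynkin diagram is a chain of 2 nodes with single edges (A_2), so the type is A_2 (the algebra sl(3)).

A_2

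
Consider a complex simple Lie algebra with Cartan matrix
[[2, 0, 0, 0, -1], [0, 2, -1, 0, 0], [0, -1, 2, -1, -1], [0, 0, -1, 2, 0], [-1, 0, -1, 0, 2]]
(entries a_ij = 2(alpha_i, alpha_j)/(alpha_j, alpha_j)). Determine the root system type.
D_5

The matrix has rank 5 with 2's on the diagonal. Reading the off-diagonal entries as Dynkin edges (a single edge where a_ij = a_ji = -1; a double or triple edge where a_ij * a_ji = 2 or 3), the diagram is a chain of 3 nodes with a fork of two nodes at one end (D_5). One simple-root ordering that puts it in standard form is (alpha_1, alpha_5, alpha_3, alpha_4, alpha_2). So the algebra is type D_5, i.e. so(10).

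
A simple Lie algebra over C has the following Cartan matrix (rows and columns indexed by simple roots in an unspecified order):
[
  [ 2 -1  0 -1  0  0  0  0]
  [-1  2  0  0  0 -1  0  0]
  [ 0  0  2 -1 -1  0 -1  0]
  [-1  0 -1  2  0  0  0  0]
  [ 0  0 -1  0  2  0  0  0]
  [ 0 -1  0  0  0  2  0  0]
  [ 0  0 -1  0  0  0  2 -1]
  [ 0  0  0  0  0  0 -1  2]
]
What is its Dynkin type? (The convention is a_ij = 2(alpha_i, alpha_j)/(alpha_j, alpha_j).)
The matrix has rank 8 with 2's on the diagonal. Reading the off-diagonal entries as Dynkin edges (a single edge where a_ij = a_ji = -1; a double or triple edge where a_ij * a_ji = 2 or 3), the diagram is a chain of 7 nodes with one extra node attached to the third node from one end (E_8). One simple-root ordering that puts it in standard form is (alpha_8, alpha_5, alpha_7, alpha_3, alpha_4, alpha_1, alpha_2, alpha_6). So the algebra is type E_8.

type E_8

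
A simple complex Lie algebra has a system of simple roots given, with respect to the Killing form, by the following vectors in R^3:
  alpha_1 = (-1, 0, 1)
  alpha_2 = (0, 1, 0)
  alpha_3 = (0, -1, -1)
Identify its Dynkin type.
B3

Compute the Cartan integers a_ij = 2(alpha_i, alpha_j)/(alpha_j, alpha_j); the resulting 3x3 Cartan matrix is
[[2, 0, -1], [0, 2, -1], [-1, -2, 2]].
The roots have two lengths (squared-length ratio 2:1); the short ones are alpha_{2}. The associated Dynkin diagram is a chain of 3 nodes with a double edge at one end; the terminal node there is the unique short simple root (B_3), so the type is B_3 (the algebra so(7)).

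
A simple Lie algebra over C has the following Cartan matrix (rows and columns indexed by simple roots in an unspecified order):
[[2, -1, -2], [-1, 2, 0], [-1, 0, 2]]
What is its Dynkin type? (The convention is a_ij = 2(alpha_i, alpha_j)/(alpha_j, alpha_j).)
B3

The matrix has rank 3 with 2's on the diagonal. Reading the off-diagonal entries as Dynkin edges (a single edge where a_ij = a_ji = -1; a double or triple edge where a_ij * a_ji = 2 or 3), the diagram is a chain of 3 nodes with a double edge at one end; the terminal node there is the unique short simple root (B_3). One simple-root ordering that puts it in standard form is (alpha_2, alpha_1, alpha_3). So the algebra is type B_3, i.e. so(7).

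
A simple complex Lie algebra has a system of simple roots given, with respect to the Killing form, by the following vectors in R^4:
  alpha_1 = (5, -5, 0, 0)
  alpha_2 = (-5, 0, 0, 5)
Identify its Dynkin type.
A_2

Compute the Cartan integers a_ij = 2(alpha_i, alpha_j)/(alpha_j, alpha_j); the resulting 2x2 Cartan matrix is
[[2, -1], [-1, 2]].
All simple roots have the same length, so the diagram is simply laced. The associated Dynkin diagram is a chain of 2 nodes with single edges (A_2), so the type is A_2 (the algebra sl(3)).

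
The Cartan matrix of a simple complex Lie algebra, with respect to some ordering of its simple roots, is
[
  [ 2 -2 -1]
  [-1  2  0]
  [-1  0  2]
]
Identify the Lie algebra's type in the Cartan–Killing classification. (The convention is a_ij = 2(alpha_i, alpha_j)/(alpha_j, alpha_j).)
B3

The matrix has rank 3 with 2's on the diagonal. Reading the off-diagonal entries as Dynkin edges (a single edge where a_ij = a_ji = -1; a double or triple edge where a_ij * a_ji = 2 or 3), the diagram is a chain of 3 nodes with a double edge at one end; the terminal node there is the unique short simple root (B_3). One simple-root ordering that puts it in standard form is (alpha_3, alpha_1, alpha_2). So the algebra is type B_3, i.e. so(7).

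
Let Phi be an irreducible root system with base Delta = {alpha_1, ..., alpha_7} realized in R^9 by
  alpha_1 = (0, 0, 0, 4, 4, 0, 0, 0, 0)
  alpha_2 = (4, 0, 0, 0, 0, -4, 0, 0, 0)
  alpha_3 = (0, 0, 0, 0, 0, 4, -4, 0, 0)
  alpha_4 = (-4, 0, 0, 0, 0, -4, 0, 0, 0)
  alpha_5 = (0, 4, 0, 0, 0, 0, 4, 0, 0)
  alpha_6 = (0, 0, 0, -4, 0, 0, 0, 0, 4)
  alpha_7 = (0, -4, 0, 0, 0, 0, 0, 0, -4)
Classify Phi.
D_7

Compute the Cartan integers a_ij = 2(alpha_i, alpha_j)/(alpha_j, alpha_j); the resulting 7x7 Cartan matrix is
[[2, 0, 0, 0, 0, -1, 0], [0, 2, -1, 0, 0, 0, 0], [0, -1, 2, -1, -1, 0, 0], [0, 0, -1, 2, 0, 0, 0], [0, 0, -1, 0, 2, 0, -1], [-1, 0, 0, 0, 0, 2, -1], [0, 0, 0, 0, -1, -1, 2]].
All simple roots have the same length, so the diagram is simply laced. The associated Dynkin diagram is a chain of 5 nodes with a fork of two nodes at one end (D_7), so the type is D_7 (the algebra so(14)).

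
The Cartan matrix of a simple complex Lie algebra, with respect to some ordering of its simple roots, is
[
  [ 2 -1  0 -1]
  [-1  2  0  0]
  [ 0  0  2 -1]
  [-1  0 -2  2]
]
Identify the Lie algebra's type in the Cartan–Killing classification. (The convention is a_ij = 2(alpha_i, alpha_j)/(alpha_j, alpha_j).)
The matrix has rank 4 with 2's on the diagonal. Reading the off-diagonal entries as Dynkin edges (a single edge where a_ij = a_ji = -1; a double or triple edge where a_ij * a_ji = 2 or 3), the diagram is a chain of 4 nodes with a double edge at one end; the terminal node there is the unique short simple root (B_4). One simple-root ordering that puts it in standard form is (alpha_2, alpha_1, alpha_4, alpha_3). So the algebra is type B_4, i.e. so(9).

B_4 (so(9))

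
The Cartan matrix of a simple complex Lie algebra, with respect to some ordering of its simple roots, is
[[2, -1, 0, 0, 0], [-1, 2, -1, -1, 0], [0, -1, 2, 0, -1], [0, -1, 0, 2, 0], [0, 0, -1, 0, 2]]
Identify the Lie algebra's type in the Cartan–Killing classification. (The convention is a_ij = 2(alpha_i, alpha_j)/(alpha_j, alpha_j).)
The matrix has rank 5 with 2's on the diagonal. Reading the off-diagonal entries as Dynkin edges (a single edge where a_ij = a_ji = -1; a double or triple edge where a_ij * a_ji = 2 or 3), the diagram is a chain of 3 nodes with a fork of two nodes at one end (D_5). One simple-root ordering that puts it in standard form is (alpha_5, alpha_3, alpha_2, alpha_1, alpha_4). So the algebra is type D_5, i.e. so(10).

D_5 (so(10))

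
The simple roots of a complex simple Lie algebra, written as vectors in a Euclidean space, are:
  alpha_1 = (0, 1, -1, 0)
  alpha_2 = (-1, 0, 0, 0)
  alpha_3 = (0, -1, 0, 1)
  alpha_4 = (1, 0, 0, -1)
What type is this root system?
B_4 (so(9))

Compute the Cartan integers a_ij = 2(alpha_i, alpha_j)/(alpha_j, alpha_j); the resulting 4x4 Cartan matrix is
[[2, 0, -1, 0], [0, 2, 0, -1], [-1, 0, 2, -1], [0, -2, -1, 2]].
The roots have two lengths (squared-length ratio 2:1); the short ones are alpha_{2}. The associated Dynkin diagram is a chain of 4 nodes with a double edge at one end; the terminal node there is the unique short simple root (B_4), so the type is B_4 (the algebra so(9)).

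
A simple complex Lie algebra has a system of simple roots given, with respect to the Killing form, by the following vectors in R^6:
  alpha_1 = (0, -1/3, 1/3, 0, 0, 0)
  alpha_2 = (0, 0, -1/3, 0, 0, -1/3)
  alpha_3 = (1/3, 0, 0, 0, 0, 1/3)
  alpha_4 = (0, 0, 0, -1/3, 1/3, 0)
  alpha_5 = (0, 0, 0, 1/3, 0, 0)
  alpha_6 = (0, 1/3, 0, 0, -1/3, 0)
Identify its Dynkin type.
Compute the Cartan integers a_ij = 2(alpha_i, alpha_j)/(alpha_j, alpha_j); the resulting 6x6 Cartan matrix is
[[2, -1, 0, 0, 0, -1], [-1, 2, -1, 0, 0, 0], [0, -1, 2, 0, 0, 0], [0, 0, 0, 2, -2, -1], [0, 0, 0, -1, 2, 0], [-1, 0, 0, -1, 0, 2]].
The roots have two lengths (squared-length ratio 2:1); the short ones are alpha_{5}. The associated Dynkin diagram is a chain of 6 nodes with a double edge at one end; the terminal node there is the unique short simple root (B_6), so the type is B_6 (the algebra so(13)).

B_6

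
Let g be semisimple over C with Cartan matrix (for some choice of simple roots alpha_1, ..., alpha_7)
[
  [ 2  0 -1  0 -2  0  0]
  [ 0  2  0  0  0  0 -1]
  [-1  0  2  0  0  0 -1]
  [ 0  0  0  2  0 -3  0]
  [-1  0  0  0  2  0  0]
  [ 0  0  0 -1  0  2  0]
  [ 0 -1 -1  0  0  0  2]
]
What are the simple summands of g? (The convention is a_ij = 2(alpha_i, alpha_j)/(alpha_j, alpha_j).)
The diagram associated to this matrix has two connected components: the simple roots {alpha_1, alpha_2, alpha_3, alpha_5, alpha_7} form a chain of 5 nodes with a double edge at one end; the terminal node there is the unique short simple root (B_5), and {alpha_4, alpha_6} form two nodes joined by a triple edge (G_2). A semisimple Lie algebra decomposes uniquely as the direct sum of simple ideals, one per connected component of its Dynkin diagram, so g ≅ B_5 ⊕ G_2 (dimension 55 + 14 = 69).

B_5 ⊕ G_2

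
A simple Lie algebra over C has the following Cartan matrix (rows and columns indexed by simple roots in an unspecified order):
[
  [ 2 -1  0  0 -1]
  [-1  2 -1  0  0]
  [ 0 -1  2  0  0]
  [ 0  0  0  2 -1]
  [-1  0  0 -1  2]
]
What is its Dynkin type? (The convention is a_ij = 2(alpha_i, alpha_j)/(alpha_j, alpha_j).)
type A_5

The matrix has rank 5 with 2's on the diagonal. Reading the off-diagonal entries as Dynkin edges (a single edge where a_ij = a_ji = -1; a double or triple edge where a_ij * a_ji = 2 or 3), the diagram is a chain of 5 nodes with single edges (A_5). One simple-root ordering that puts it in standard form is (alpha_3, alpha_2, alpha_1, alpha_5, alpha_4). So the algebra is type A_5, i.e. sl(6).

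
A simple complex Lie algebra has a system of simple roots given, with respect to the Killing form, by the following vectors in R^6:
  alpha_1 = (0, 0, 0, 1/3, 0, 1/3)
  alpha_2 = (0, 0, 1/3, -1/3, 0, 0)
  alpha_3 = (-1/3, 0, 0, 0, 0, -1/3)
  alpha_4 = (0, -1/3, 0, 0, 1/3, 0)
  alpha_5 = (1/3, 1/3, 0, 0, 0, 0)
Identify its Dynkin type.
type A_5

Compute the Cartan integers a_ij = 2(alpha_i, alpha_j)/(alpha_j, alpha_j); the resulting 5x5 Cartan matrix is
[[2, -1, -1, 0, 0], [-1, 2, 0, 0, 0], [-1, 0, 2, 0, -1], [0, 0, 0, 2, -1], [0, 0, -1, -1, 2]].
All simple roots have the same length, so the diagram is simply laced. The associated Dynkin diagram is a chain of 5 nodes with single edges (A_5), so the type is A_5 (the algebra sl(6)).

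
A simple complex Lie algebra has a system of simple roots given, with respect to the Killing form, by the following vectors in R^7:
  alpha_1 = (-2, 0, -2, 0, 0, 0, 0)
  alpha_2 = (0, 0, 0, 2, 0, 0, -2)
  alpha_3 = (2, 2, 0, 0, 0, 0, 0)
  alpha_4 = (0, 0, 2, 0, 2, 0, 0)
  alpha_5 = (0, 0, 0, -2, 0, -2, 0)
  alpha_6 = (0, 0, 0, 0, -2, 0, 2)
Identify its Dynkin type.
A_6

Compute the Cartan integers a_ij = 2(alpha_i, alpha_j)/(alpha_j, alpha_j); the resulting 6x6 Cartan matrix is
[[2, 0, -1, -1, 0, 0], [0, 2, 0, 0, -1, -1], [-1, 0, 2, 0, 0, 0], [-1, 0, 0, 2, 0, -1], [0, -1, 0, 0, 2, 0], [0, -1, 0, -1, 0, 2]].
All simple roots have the same length, so the diagram is simply laced. The associated Dynkin diagram is a chain of 6 nodes with single edges (A_6), so the type is A_6 (the algebra sl(7)).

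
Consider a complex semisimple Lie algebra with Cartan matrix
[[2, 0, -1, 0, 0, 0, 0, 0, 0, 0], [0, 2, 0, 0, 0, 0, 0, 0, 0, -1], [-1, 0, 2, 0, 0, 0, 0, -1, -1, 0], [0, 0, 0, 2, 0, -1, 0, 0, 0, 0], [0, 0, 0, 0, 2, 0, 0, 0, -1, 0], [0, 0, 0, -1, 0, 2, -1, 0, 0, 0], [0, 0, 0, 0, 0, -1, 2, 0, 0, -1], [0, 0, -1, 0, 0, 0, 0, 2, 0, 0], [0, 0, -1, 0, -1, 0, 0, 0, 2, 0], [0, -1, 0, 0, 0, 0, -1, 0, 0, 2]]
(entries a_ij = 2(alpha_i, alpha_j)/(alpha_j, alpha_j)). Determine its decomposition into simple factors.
A_5 + D_5

The diagram associated to this matrix has two connected components: the simple roots {alpha_2, alpha_4, alpha_6, alpha_7, alpha_10} form a chain of 5 nodes with single edges (A_5), and {alpha_1, alpha_3, alpha_5, alpha_8, alpha_9} form a chain of 3 nodes with a fork of two nodes at one end (D_5). A semisimple Lie algebra decomposes uniquely as the direct sum of simple ideals, one per connected component of its Dynkin diagram, so g ≅ A_5 ⊕ D_5 (dimension 35 + 45 = 80).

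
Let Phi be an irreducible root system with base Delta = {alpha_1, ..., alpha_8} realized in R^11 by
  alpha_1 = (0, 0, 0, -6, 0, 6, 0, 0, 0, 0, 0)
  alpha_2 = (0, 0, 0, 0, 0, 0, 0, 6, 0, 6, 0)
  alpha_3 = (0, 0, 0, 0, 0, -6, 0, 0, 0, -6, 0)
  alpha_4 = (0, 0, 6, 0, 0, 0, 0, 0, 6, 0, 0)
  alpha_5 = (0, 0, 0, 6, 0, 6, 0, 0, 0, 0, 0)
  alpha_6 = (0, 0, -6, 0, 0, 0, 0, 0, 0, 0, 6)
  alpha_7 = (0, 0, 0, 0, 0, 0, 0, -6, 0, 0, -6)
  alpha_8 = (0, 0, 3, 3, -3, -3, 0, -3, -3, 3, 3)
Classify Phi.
type E_8

Compute the Cartan integers a_ij = 2(alpha_i, alpha_j)/(alpha_j, alpha_j); the resulting 8x8 Cartan matrix is
[[2, 0, -1, 0, 0, 0, 0, -1], [0, 2, -1, 0, 0, 0, -1, 0], [-1, -1, 2, 0, -1, 0, 0, 0], [0, 0, 0, 2, 0, -1, 0, 0], [0, 0, -1, 0, 2, 0, 0, 0], [0, 0, 0, -1, 0, 2, -1, 0], [0, -1, 0, 0, 0, -1, 2, 0], [-1, 0, 0, 0, 0, 0, 0, 2]].
All simple roots have the same length, so the diagram is simply laced. The associated Dynkin diagram is a chain of 7 nodes with one extra node attached to the third node from one end (E_8), so the type is E_8.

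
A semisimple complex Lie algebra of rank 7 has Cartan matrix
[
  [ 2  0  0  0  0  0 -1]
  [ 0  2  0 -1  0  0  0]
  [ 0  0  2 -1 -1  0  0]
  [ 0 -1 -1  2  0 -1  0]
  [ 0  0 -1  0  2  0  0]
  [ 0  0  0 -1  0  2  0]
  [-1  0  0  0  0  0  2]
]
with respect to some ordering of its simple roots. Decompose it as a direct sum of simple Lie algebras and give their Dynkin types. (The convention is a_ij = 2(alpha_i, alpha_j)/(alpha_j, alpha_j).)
The diagram associated to this matrix has two connected components: the simple roots {alpha_1, alpha_7} form a chain of 2 nodes with single edges (A_2), and {alpha_2, alpha_3, alpha_4, alpha_5, alpha_6} form a chain of 3 nodes with a fork of two nodes at one end (D_5). A semisimple Lie algebra decomposes uniquely as the direct sum of simple ideals, one per connected component of its Dynkin diagram, so g ≅ A_2 ⊕ D_5 (dimension 8 + 45 = 53).

type A_2 ⊕ type D_5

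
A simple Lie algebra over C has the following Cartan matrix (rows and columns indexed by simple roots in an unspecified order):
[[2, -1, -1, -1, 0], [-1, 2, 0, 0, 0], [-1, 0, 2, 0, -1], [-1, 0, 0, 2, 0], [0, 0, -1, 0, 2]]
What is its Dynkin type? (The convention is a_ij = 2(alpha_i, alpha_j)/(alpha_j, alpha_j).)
The matrix has rank 5 with 2's on the diagonal. Reading the off-diagonal entries as Dynkin edges (a single edge where a_ij = a_ji = -1; a double or triple edge where a_ij * a_ji = 2 or 3), the diagram is a chain of 3 nodes with a fork of two nodes at one end (D_5). One simple-root ordering that puts it in standard form is (alpha_5, alpha_3, alpha_1, alpha_4, alpha_2). So the algebra is type D_5, i.e. so(10).

D5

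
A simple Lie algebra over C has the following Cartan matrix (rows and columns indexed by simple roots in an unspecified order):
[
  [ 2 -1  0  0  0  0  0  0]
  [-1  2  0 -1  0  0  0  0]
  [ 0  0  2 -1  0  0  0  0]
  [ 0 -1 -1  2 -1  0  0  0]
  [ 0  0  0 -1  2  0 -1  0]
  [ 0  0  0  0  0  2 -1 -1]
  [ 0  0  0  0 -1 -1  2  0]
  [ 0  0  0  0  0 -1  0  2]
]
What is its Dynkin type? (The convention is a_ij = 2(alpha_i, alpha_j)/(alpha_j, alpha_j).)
The matrix has rank 8 with 2's on the diagonal. Reading the off-diagonal entries as Dynkin edges (a single edge where a_ij = a_ji = -1; a double or triple edge where a_ij * a_ji = 2 or 3), the diagram is a chain of 7 nodes with one extra node attached to the third node from one end (E_8). One simple-root ordering that puts it in standard form is (alpha_1, alpha_3, alpha_2, alpha_4, alpha_5, alpha_7, alpha_6, alpha_8). So the algebra is type E_8.

E8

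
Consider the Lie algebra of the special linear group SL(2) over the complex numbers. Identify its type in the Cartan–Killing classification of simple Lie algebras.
This is sl(2), which has dimension 2^2 - 1 = 3 and rank 2 - 1 = 1 (a Cartan subalgebra is the diagonal traceless matrices). In the classification of classical Lie algebras, the special linear algebra sl(n+1) has type A_n; here n = 1, so the Dynkin diagram is a chain of 1 nodes with single edges (A_1). Hence the type is A_1.

A1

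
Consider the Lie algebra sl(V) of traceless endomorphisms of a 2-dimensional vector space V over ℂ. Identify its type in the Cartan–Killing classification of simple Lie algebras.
This is sl(2), which has dimension 2^2 - 1 = 3 and rank 2 - 1 = 1 (a Cartan subalgebra is the diagonal traceless matrices). In the classification of classical Lie algebras, the special linear algebra sl(n+1) has type A_n; here n = 1, so the Dynkin diagram is a chain of 1 nodes with single edges (A_1). Hence the type is A_1.

type A_1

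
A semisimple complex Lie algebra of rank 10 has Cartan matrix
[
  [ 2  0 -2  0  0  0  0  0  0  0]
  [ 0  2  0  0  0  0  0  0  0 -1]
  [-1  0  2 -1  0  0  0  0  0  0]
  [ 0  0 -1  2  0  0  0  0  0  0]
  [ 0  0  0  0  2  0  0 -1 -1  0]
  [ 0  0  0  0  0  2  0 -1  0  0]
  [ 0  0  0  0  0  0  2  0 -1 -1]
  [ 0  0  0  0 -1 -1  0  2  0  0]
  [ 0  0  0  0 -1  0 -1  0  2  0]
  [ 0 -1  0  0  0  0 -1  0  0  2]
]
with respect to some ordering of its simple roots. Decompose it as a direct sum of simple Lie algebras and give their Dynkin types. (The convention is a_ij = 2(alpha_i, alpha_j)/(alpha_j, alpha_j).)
A_7 ⊕ C_3

The diagram associated to this matrix has two connected components: the simple roots {alpha_2, alpha_5, alpha_6, alpha_7, alpha_8, alpha_9, alpha_10} form a chain of 7 nodes with single edges (A_7), and {alpha_1, alpha_3, alpha_4} form a chain of 3 nodes with a double edge at one end; the terminal node there is the unique long simple root (C_3). A semisimple Lie algebra decomposes uniquely as the direct sum of simple ideals, one per connected component of its Dynkin diagram, so g ≅ A_7 ⊕ C_3 (dimension 63 + 21 = 84).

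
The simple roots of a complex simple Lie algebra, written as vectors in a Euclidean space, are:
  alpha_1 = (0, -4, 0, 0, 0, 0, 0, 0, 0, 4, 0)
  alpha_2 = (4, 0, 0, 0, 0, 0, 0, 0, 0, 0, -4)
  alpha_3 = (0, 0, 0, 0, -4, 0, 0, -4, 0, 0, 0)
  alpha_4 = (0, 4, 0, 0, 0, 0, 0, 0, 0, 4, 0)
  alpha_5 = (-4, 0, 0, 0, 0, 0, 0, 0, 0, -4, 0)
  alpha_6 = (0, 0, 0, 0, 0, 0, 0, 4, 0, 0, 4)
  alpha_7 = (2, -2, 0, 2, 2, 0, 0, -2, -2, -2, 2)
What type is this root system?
Compute the Cartan integers a_ij = 2(alpha_i, alpha_j)/(alpha_j, alpha_j); the resulting 7x7 Cartan matrix is
[[2, 0, 0, 0, -1, 0, 0], [0, 2, 0, 0, -1, -1, 0], [0, 0, 2, 0, 0, -1, 0], [0, 0, 0, 2, -1, 0, -1], [-1, -1, 0, -1, 2, 0, 0], [0, -1, -1, 0, 0, 2, 0], [0, 0, 0, -1, 0, 0, 2]].
All simple roots have the same length, so the diagram is simply laced. The associated Dynkin diagram is a chain of 6 nodes with one extra node attached to the third node from one end (E_7), so the type is E_7.

E_7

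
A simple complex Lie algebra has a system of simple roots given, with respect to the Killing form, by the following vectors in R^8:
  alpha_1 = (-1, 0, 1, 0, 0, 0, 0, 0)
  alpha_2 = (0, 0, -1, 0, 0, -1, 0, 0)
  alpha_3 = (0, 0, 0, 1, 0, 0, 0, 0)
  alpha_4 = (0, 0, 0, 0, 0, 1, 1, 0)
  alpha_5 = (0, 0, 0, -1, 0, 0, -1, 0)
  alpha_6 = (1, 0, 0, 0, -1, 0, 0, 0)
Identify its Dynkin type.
Compute the Cartan integers a_ij = 2(alpha_i, alpha_j)/(alpha_j, alpha_j); the resulting 6x6 Cartan matrix is
[[2, -1, 0, 0, 0, -1], [-1, 2, 0, -1, 0, 0], [0, 0, 2, 0, -1, 0], [0, -1, 0, 2, -1, 0], [0, 0, -2, -1, 2, 0], [-1, 0, 0, 0, 0, 2]].
The roots have two lengths (squared-length ratio 2:1); the short ones are alpha_{3}. The associated Dynkin diagram is a chain of 6 nodes with a double edge at one end; the terminal node there is the unique short simple root (B_6), so the type is B_6 (the algebra so(13)).

B_6 (so(13))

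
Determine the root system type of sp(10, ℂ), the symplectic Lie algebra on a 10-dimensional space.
type C_5

This is sp(10), which has dimension 10(10+1)/2 = 55 and rank 10/2 = 5. In the classification of classical Lie algebras, the symplectic algebra sp(2n) has type C_n; here n = 5, so the Dynkin diagram is a chain of 5 nodes with a double edge at one end; the terminal node there is the unique long simple root (C_5). Hence the type is C_5.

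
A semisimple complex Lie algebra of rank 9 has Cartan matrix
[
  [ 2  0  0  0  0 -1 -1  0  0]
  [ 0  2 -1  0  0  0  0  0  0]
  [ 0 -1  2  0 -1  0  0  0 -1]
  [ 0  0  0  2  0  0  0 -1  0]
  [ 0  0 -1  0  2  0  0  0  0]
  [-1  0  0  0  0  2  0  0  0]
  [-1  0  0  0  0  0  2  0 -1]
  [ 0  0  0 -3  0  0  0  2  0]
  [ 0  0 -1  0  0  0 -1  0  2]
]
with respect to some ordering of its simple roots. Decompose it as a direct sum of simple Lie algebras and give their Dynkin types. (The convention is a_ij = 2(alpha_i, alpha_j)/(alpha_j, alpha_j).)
D_7 (so(14)) ⊕ G_2

The diagram associated to this matrix has two connected components: the simple roots {alpha_1, alpha_2, alpha_3, alpha_5, alpha_6, alpha_7, alpha_9} form a chain of 5 nodes with a fork of two nodes at one end (D_7), and {alpha_4, alpha_8} form two nodes joined by a triple edge (G_2). A semisimple Lie algebra decomposes uniquely as the direct sum of simple ideals, one per connected component of its Dynkin diagram, so g ≅ D_7 ⊕ G_2 (dimension 91 + 14 = 105).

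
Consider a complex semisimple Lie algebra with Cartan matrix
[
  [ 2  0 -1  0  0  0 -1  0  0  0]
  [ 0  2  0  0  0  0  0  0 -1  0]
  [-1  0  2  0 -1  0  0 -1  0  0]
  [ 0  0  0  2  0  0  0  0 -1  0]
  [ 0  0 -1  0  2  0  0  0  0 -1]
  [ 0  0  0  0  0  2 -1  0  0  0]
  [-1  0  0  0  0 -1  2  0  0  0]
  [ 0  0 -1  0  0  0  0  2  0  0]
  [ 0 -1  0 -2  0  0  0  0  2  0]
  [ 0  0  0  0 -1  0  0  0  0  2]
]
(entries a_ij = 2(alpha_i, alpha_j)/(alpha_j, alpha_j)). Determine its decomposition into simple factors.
The diagram associated to this matrix has two connected components: the simple roots {alpha_2, alpha_4, alpha_9} form a chain of 3 nodes with a double edge at one end; the terminal node there is the unique short simple root (B_3), and {alpha_1, alpha_3, alpha_5, alpha_6, alpha_7, alpha_8, alpha_10} form a chain of 6 nodes with one extra node attached to the third node from one end (E_7). A semisimple Lie algebra decomposes uniquely as the direct sum of simple ideals, one per connected component of its Dynkin diagram, so g ≅ B_3 ⊕ E_7 (dimension 21 + 133 = 154).

B_3 + E_7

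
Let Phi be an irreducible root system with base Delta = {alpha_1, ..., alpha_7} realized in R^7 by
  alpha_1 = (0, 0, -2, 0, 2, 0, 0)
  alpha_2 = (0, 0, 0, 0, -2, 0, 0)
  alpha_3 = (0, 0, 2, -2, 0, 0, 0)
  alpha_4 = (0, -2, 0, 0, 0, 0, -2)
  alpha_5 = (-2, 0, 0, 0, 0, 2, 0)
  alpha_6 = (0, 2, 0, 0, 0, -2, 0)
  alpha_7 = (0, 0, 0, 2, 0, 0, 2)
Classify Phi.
Compute the Cartan integers a_ij = 2(alpha_i, alpha_j)/(alpha_j, alpha_j); the resulting 7x7 Cartan matrix is
[[2, -2, -1, 0, 0, 0, 0], [-1, 2, 0, 0, 0, 0, 0], [-1, 0, 2, 0, 0, 0, -1], [0, 0, 0, 2, 0, -1, -1], [0, 0, 0, 0, 2, -1, 0], [0, 0, 0, -1, -1, 2, 0], [0, 0, -1, -1, 0, 0, 2]].
The roots have two lengths (squared-length ratio 2:1); the short ones are alpha_{2}. The associated Dynkin diagram is a chain of 7 nodes with a double edge at one end; the terminal node there is the unique short simple root (B_7), so the type is B_7 (the algebra so(15)).

B7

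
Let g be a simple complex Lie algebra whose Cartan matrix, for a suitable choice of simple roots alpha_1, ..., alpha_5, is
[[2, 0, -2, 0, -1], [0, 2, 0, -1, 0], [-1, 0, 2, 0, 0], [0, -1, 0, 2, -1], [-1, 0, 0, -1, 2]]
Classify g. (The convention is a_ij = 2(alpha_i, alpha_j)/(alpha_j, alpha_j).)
B5

The matrix has rank 5 with 2's on the diagonal. Reading the off-diagonal entries as Dynkin edges (a single edge where a_ij = a_ji = -1; a double or triple edge where a_ij * a_ji = 2 or 3), the diagram is a chain of 5 nodes with a double edge at one end; the terminal node there is the unique short simple root (B_5). One simple-root ordering that puts it in standard form is (alpha_2, alpha_4, alpha_5, alpha_1, alpha_3). So the algebra is type B_5, i.e. so(11).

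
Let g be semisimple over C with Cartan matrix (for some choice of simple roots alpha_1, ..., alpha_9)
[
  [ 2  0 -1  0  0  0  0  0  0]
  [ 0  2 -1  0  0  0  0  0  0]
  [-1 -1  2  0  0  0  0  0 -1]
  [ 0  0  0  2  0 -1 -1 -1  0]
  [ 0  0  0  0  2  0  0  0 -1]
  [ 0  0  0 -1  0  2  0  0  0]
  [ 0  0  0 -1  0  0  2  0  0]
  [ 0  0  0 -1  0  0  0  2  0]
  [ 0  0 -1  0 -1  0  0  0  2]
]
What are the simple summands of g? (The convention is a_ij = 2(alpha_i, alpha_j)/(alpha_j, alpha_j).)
D_4 ⊕ D_5

The diagram associated to this matrix has two connected components: the simple roots {alpha_4, alpha_6, alpha_7, alpha_8} form a chain of 2 nodes with a fork of two nodes at one end (D_4), and {alpha_1, alpha_2, alpha_3, alpha_5, alpha_9} form a chain of 3 nodes with a fork of two nodes at one end (D_5). A semisimple Lie algebra decomposes uniquely as the direct sum of simple ideals, one per connected component of its Dynkin diagram, so g ≅ D_4 ⊕ D_5 (dimension 28 + 45 = 73).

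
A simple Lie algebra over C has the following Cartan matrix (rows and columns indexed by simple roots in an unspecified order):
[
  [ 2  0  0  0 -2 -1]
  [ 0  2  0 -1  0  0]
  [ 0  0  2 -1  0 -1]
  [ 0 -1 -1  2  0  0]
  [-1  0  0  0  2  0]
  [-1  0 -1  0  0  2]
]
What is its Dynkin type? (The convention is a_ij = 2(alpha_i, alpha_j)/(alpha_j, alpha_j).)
B6

The matrix has rank 6 with 2's on the diagonal. Reading the off-diagonal entries as Dynkin edges (a single edge where a_ij = a_ji = -1; a double or triple edge where a_ij * a_ji = 2 or 3), the diagram is a chain of 6 nodes with a double edge at one end; the terminal node there is the unique short simple root (B_6). One simple-root ordering that puts it in standard form is (alpha_2, alpha_4, alpha_3, alpha_6, alpha_1, alpha_5). So the algebra is type B_6, i.e. so(13).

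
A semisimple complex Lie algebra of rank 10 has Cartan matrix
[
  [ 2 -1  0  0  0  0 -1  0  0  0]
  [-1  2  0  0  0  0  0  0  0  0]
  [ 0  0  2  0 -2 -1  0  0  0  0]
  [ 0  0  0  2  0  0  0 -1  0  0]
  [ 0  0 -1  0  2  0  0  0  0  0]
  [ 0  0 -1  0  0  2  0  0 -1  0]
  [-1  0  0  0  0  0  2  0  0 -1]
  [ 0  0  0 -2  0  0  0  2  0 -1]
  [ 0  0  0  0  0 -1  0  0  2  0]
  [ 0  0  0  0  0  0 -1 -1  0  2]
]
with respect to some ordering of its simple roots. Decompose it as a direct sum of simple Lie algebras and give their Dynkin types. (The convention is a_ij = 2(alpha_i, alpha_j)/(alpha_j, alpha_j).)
B4 + B6

The diagram associated to this matrix has two connected components: the simple roots {alpha_3, alpha_5, alpha_6, alpha_9} form a chain of 4 nodes with a double edge at one end; the terminal node there is the unique short simple root (B_4), and {alpha_1, alpha_2, alpha_4, alpha_7, alpha_8, alpha_10} form a chain of 6 nodes with a double edge at one end; the terminal node there is the unique short simple root (B_6). A semisimple Lie algebra decomposes uniquely as the direct sum of simple ideals, one per connected component of its Dynkin diagram, so g ≅ B_4 ⊕ B_6 (dimension 36 + 78 = 114).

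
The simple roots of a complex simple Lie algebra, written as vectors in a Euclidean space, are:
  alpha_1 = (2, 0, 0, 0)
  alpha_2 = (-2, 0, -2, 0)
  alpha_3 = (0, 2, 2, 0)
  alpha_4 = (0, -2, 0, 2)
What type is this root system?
Compute the Cartan integers a_ij = 2(alpha_i, alpha_j)/(alpha_j, alpha_j); the resulting 4x4 Cartan matrix is
[[2, -1, 0, 0], [-2, 2, -1, 0], [0, -1, 2, -1], [0, 0, -1, 2]].
The roots have two lengths (squared-length ratio 2:1); the short ones are alpha_{1}. The associated Dynkin diagram is a chain of 4 nodes with a double edge at one end; the terminal node there is the unique short simple root (B_4), so the type is B_4 (the algebra so(9)).

type B_4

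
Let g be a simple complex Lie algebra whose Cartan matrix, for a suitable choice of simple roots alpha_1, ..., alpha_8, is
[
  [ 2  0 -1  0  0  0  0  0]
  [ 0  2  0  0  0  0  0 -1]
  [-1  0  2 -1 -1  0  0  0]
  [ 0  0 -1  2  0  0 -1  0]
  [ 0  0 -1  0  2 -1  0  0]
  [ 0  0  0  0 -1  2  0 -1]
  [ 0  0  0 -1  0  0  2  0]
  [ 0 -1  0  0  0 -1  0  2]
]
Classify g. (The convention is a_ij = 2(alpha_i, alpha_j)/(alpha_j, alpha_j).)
The matrix has rank 8 with 2's on the diagonal. Reading the off-diagonal entries as Dynkin edges (a single edge where a_ij = a_ji = -1; a double or triple edge where a_ij * a_ji = 2 or 3), the diagram is a chain of 7 nodes with one extra node attached to the third node from one end (E_8). One simple-root ordering that puts it in standard form is (alpha_7, alpha_1, alpha_4, alpha_3, alpha_5, alpha_6, alpha_8, alpha_2). So the algebra is type E_8.

E_8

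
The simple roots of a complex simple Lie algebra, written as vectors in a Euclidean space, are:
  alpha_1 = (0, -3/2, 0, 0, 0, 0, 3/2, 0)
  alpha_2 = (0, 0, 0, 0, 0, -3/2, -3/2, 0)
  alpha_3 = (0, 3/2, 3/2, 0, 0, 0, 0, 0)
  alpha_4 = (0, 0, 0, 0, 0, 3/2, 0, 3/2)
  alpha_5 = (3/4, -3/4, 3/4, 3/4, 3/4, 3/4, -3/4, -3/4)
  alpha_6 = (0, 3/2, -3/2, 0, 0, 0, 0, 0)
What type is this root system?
E_6

Compute the Cartan integers a_ij = 2(alpha_i, alpha_j)/(alpha_j, alpha_j); the resulting 6x6 Cartan matrix is
[[2, -1, -1, 0, 0, -1], [-1, 2, 0, -1, 0, 0], [-1, 0, 2, 0, 0, 0], [0, -1, 0, 2, 0, 0], [0, 0, 0, 0, 2, -1], [-1, 0, 0, 0, -1, 2]].
All simple roots have the same length, so the diagram is simply laced. The associated Dynkin diagram is a chain of 5 nodes with one extra node attached to the third node from one end (E_6), so the type is E_6.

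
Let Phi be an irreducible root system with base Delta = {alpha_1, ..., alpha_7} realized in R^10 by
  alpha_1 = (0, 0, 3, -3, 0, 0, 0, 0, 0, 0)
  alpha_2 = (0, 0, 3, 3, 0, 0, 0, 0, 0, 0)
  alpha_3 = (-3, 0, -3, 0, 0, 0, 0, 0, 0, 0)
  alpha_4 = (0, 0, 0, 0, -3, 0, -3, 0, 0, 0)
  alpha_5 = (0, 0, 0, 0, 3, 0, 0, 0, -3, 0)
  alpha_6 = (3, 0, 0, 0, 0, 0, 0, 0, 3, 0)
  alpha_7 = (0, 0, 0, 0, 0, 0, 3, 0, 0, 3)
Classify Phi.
D7

Compute the Cartan integers a_ij = 2(alpha_i, alpha_j)/(alpha_j, alpha_j); the resulting 7x7 Cartan matrix is
[[2, 0, -1, 0, 0, 0, 0], [0, 2, -1, 0, 0, 0, 0], [-1, -1, 2, 0, 0, -1, 0], [0, 0, 0, 2, -1, 0, -1], [0, 0, 0, -1, 2, -1, 0], [0, 0, -1, 0, -1, 2, 0], [0, 0, 0, -1, 0, 0, 2]].
All simple roots have the same length, so the diagram is simply laced. The associated Dynkin diagram is a chain of 5 nodes with a fork of two nodes at one end (D_7), so the type is D_7 (the algebra so(14)).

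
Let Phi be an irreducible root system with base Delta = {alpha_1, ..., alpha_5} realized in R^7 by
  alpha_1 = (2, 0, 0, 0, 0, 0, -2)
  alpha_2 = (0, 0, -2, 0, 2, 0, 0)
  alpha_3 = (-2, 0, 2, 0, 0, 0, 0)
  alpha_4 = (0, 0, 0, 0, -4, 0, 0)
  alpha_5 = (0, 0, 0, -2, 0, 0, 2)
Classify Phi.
Compute the Cartan integers a_ij = 2(alpha_i, alpha_j)/(alpha_j, alpha_j); the resulting 5x5 Cartan matrix is
[[2, 0, -1, 0, -1], [0, 2, -1, -1, 0], [-1, -1, 2, 0, 0], [0, -2, 0, 2, 0], [-1, 0, 0, 0, 2]].
The roots have two lengths (squared-length ratio 2:1); the short ones are alpha_{1,2,3,5}. The associated Dynkin diagram is a chain of 5 nodes with a double edge at one end; the terminal node there is the unique long simple root (C_5), so the type is C_5 (the algebra sp(10)).

C_5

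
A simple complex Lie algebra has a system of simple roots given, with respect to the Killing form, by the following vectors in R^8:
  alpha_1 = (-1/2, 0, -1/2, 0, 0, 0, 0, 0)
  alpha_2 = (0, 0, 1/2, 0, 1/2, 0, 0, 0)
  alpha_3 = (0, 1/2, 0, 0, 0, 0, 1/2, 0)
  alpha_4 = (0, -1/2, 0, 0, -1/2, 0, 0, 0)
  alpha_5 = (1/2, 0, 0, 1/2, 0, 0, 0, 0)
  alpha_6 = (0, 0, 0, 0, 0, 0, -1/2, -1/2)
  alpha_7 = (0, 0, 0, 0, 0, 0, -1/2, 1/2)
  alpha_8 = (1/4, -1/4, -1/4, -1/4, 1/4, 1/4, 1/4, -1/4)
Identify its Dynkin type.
Compute the Cartan integers a_ij = 2(alpha_i, alpha_j)/(alpha_j, alpha_j); the resulting 8x8 Cartan matrix is
[[2, -1, 0, 0, -1, 0, 0, 0], [-1, 2, 0, -1, 0, 0, 0, 0], [0, 0, 2, -1, 0, -1, -1, 0], [0, -1, -1, 2, 0, 0, 0, 0], [-1, 0, 0, 0, 2, 0, 0, 0], [0, 0, -1, 0, 0, 2, 0, 0], [0, 0, -1, 0, 0, 0, 2, -1], [0, 0, 0, 0, 0, 0, -1, 2]].
All simple roots have the same length, so the diagram is simply laced. The associated Dynkin diagram is a chain of 7 nodes with one extra node attached to the third node from one end (E_8), so the type is E_8.

E8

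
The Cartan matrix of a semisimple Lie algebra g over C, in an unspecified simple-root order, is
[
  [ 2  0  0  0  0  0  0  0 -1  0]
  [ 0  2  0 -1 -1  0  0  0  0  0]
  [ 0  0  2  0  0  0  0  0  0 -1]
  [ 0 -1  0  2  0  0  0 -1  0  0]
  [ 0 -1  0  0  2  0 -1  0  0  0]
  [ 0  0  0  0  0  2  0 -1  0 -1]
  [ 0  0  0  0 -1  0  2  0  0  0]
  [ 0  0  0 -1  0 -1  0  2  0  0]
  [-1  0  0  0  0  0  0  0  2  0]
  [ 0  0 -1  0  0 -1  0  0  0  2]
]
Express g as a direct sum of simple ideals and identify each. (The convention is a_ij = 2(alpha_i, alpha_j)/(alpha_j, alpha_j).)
The diagram associated to this matrix has two connected components: the simple roots {alpha_1, alpha_9} form a chain of 2 nodes with single edges (A_2), and {alpha_2, alpha_3, alpha_4, alpha_5, alpha_6, alpha_7, alpha_8, alpha_10} form a chain of 8 nodes with single edges (A_8). A semisimple Lie algebra decomposes uniquely as the direct sum of simple ideals, one per connected component of its Dynkin diagram, so g ≅ A_2 ⊕ A_8 (dimension 8 + 80 = 88).

A_2 ⊕ A_8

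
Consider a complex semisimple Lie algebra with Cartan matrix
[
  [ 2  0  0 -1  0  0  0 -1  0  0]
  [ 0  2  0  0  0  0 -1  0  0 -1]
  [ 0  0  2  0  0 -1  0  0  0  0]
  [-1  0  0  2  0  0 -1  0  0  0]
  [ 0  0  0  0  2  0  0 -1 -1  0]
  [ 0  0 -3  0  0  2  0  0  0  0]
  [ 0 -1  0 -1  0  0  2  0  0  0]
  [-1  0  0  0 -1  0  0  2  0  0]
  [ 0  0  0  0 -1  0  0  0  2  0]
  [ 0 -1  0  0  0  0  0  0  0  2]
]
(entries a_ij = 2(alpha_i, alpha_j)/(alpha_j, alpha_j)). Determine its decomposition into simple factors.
The diagram associated to this matrix has two connected components: the simple roots {alpha_1, alpha_2, alpha_4, alpha_5, alpha_7, alpha_8, alpha_9, alpha_10} form a chain of 8 nodes with single edges (A_8), and {alpha_3, alpha_6} form two nodes joined by a triple edge (G_2). A semisimple Lie algebra decomposes uniquely as the direct sum of simple ideals, one per connected component of its Dynkin diagram, so g ≅ A_8 ⊕ G_2 (dimension 80 + 14 = 94).

type A_8 + type G_2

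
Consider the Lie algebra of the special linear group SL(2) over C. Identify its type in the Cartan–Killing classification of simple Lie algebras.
A_1

This is sl(2), which has dimension 2^2 - 1 = 3 and rank 2 - 1 = 1 (a Cartan subalgebra is the diagonal traceless matrices). In the classification of classical Lie algebras, the special linear algebra sl(n+1) has type A_n; here n = 1, so the Dynkin diagram is a chain of 1 nodes with single edges (A_1). Hence the type is A_1.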